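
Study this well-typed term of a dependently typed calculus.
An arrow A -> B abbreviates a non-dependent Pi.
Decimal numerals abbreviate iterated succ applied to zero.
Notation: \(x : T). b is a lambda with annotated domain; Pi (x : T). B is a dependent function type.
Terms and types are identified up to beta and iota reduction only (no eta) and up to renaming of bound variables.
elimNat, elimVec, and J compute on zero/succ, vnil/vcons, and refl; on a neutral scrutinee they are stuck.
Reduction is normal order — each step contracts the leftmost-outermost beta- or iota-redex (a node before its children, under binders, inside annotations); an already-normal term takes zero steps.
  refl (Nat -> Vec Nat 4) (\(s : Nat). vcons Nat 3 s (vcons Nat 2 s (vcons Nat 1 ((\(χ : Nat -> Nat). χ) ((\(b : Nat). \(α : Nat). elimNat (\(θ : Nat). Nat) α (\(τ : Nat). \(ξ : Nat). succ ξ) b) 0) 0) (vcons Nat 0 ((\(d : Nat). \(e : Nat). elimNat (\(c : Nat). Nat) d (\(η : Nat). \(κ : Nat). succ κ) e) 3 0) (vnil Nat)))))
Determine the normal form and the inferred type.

normal form:
  refl (Nat -> Vec Nat 4) (\(s : Nat). vcons Nat 3 s (vcons Nat 2 s (vcons Nat 1 0 (vcons Nat 0 3 (vnil Nat)))))
inferred type:
  Eq (Nat -> Vec Nat 4) (\(s : Nat). vcons Nat 3 s (vcons Nat 2 s (vcons Nat 1 0 (vcons Nat 0 3 (vnil Nat))))) (\(χ : Nat). vcons Nat 3 χ (vcons Nat 2 χ (vcons Nat 1 0 (vcons Nat 0 3 (vnil Nat)))))


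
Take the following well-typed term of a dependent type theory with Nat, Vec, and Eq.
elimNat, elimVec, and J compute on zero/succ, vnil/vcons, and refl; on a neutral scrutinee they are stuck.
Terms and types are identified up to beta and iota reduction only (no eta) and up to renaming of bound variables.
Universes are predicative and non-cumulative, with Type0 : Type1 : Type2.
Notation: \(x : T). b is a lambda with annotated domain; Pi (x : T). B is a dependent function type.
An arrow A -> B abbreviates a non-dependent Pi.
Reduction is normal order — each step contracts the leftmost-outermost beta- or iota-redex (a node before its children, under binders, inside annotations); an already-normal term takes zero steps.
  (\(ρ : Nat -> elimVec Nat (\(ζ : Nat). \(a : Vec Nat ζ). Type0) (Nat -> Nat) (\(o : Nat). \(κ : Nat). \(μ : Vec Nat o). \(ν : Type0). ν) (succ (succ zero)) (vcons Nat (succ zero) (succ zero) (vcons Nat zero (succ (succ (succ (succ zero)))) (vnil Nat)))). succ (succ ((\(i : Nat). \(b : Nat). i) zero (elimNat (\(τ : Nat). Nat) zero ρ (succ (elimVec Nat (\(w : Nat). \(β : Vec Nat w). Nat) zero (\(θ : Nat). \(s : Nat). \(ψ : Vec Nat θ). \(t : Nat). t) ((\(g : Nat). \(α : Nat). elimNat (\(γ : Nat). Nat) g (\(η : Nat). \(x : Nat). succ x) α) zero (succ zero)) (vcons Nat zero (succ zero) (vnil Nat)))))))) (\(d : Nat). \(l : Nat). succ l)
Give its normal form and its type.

normal form:
  succ (succ zero)
type:
  Nat
observation: reduction starts at a beta-redex, and 3 normal-order steps reach the normal form.


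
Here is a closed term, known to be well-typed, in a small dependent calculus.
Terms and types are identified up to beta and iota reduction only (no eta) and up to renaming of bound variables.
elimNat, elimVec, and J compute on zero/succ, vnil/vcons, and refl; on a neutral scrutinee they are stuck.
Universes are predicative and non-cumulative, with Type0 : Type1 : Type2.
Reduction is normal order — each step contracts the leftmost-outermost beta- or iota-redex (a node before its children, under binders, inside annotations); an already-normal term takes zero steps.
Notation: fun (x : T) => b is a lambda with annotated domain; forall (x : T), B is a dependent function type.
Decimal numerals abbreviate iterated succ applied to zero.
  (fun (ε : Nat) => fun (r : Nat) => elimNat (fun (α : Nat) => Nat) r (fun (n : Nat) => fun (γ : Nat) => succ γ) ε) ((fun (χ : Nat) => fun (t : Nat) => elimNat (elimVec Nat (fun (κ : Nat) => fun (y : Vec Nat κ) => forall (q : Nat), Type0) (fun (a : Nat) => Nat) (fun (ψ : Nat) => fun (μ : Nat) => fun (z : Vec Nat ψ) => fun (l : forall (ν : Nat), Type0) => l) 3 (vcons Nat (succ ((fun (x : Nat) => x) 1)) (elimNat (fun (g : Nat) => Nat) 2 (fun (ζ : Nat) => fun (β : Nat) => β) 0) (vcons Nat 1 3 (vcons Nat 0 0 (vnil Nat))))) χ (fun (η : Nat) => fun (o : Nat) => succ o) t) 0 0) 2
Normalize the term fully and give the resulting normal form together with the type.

reduced normal form:
  2
inferred type:
  Nat


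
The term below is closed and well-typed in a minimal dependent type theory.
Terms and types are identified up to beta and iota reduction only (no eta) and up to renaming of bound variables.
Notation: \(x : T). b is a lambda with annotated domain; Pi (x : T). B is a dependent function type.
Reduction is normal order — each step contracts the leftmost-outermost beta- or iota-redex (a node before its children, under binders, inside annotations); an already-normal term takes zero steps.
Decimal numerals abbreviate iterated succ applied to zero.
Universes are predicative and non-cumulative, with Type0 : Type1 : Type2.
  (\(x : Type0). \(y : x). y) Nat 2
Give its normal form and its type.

resulting normal form:
  2
inferred type:
  Nat


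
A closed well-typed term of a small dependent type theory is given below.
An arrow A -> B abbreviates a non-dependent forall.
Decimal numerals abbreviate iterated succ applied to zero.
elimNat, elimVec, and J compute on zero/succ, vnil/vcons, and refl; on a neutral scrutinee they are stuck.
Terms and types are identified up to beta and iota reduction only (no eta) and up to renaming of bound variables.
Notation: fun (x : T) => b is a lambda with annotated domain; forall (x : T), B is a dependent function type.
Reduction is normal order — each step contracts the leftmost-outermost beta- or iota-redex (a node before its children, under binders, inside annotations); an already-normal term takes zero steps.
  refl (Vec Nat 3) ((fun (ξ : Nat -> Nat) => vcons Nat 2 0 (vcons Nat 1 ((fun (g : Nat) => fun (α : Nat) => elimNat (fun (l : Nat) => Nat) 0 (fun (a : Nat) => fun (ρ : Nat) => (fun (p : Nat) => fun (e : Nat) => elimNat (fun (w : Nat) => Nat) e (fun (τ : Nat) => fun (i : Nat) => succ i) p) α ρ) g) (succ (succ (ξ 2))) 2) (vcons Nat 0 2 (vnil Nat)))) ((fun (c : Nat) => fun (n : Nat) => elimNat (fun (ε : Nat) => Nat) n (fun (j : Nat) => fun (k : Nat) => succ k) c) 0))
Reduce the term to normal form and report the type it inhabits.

resulting normal form:
  refl (Vec Nat 3) (vcons Nat 2 0 (vcons Nat 1 8 (vcons Nat 0 2 (vnil Nat))))
inferred type:
  Eq (Vec Nat 3) (vcons Nat 2 0 (vcons Nat 1 8 (vcons Nat 0 2 (vnil Nat)))) (vcons Nat 2 0 (vcons Nat 1 8 (vcons Nat 0 2 (vnil Nat))))


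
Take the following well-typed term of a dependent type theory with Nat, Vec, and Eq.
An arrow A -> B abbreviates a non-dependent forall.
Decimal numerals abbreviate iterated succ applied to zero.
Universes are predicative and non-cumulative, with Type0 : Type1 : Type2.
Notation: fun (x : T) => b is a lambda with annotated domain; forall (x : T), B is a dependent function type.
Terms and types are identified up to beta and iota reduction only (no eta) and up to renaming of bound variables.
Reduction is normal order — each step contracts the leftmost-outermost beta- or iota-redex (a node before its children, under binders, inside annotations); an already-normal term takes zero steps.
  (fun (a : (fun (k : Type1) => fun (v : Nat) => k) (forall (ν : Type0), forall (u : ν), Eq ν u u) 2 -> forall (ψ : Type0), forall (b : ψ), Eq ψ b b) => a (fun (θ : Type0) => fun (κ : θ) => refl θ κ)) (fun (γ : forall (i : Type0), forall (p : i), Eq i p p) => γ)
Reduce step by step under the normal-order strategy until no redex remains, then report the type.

reduction (normal order):
  (fun (a : (fun (k : Type1) => fun (v : Nat) => k) (forall (ν : Type0), forall (u : ν), Eq ν u u) 2 -> forall (ψ : Type0), forall (b : ψ), Eq ψ b b) => a (fun (θ : Type0) => fun (κ : θ) => refl θ κ)) (fun (γ : forall (i : Type0), forall (p : i), Eq i p p) => γ)
  ~> (fun (a : forall (k : Type0), forall (v : k), Eq k v v) => a) (fun (ν : Type0) => fun (u : ν) => refl ν u)
  ~> fun (a : Type0) => fun (k : a) => refl a k
inferred type:
  forall (a : Type0), forall (k : a), Eq a k k


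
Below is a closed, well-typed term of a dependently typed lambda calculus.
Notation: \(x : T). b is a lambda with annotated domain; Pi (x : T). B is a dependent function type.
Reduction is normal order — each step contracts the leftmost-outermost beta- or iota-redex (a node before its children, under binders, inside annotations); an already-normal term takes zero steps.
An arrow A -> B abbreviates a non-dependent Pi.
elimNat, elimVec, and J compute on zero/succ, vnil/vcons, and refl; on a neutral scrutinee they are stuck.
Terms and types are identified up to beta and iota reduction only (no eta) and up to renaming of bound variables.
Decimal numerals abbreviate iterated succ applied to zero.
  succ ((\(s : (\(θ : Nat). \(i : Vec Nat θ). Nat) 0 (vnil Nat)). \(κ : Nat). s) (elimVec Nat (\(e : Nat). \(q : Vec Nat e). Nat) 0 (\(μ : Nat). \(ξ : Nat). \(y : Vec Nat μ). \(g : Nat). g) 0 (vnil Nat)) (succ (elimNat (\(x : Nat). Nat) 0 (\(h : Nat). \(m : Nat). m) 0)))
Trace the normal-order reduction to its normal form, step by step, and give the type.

normal-order reduction sequence:
  succ ((\(s : (\(θ : Nat). \(i : Vec Nat θ). Nat) 0 (vnil Nat)). \(κ : Nat). s) (elimVec Nat (\(e : Nat). \(q : Vec Nat e). Nat) 0 (\(μ : Nat). \(ξ : Nat). \(y : Vec Nat μ). \(g : Nat). g) 0 (vnil Nat)) (succ (elimNat (\(x : Nat). Nat) 0 (\(h : Nat). \(m : Nat). m) 0)))
  ~> succ ((\(s : Nat). elimVec Nat (\(θ : Nat). \(i : Vec Nat θ). Nat) 0 (\(κ : Nat). \(e : Nat). \(q : Vec Nat κ). \(μ : Nat). μ) 0 (vnil Nat)) (succ (elimNat (\(ξ : Nat). Nat) 0 (\(y : Nat). \(g : Nat). g) 0)))
  ~> succ (elimVec Nat (\(s : Nat). \(θ : Vec Nat s). Nat) 0 (\(i : Nat). \(κ : Nat). \(e : Vec Nat i). \(q : Nat). q) 0 (vnil Nat))
  ~> 1
inferred type:
  Nat


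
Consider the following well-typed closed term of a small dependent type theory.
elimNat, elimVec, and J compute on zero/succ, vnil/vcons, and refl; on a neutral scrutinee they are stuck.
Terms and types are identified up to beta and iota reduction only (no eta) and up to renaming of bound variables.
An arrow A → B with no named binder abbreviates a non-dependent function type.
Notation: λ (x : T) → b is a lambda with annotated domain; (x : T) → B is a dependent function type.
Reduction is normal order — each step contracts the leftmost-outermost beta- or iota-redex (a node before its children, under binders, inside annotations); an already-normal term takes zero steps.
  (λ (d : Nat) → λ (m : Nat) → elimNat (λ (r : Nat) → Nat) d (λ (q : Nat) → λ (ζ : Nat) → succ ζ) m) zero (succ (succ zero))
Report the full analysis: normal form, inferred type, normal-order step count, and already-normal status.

reduced normal form:
  succ (succ zero)
the term's type:
  Nat
steps to reach normal form (normal order): 9
already normal: no
first redex: a beta-redex


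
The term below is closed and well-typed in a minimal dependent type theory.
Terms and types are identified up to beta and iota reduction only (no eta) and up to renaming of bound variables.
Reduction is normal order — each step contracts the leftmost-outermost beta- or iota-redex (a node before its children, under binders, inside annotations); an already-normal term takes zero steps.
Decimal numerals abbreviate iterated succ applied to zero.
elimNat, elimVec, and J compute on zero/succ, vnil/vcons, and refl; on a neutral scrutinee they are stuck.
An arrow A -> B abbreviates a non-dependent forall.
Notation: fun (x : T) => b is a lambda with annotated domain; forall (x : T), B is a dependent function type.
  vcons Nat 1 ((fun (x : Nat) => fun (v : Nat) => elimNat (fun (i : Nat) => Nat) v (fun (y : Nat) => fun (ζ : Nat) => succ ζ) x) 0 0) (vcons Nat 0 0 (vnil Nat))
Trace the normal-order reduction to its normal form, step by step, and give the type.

reduction (normal order):
  vcons Nat 1 ((fun (x : Nat) => fun (v : Nat) => elimNat (fun (i : Nat) => Nat) v (fun (y : Nat) => fun (ζ : Nat) => succ ζ) x) 0 0) (vcons Nat 0 0 (vnil Nat))
  ~> vcons Nat 1 ((fun (x : Nat) => elimNat (fun (v : Nat) => Nat) x (fun (i : Nat) => fun (y : Nat) => succ y) 0) 0) (vcons Nat 0 0 (vnil Nat))
  ~> vcons Nat 1 (elimNat (fun (x : Nat) => Nat) 0 (fun (v : Nat) => fun (i : Nat) => succ i) 0) (vcons Nat 0 0 (vnil Nat))
  ~> vcons Nat 1 0 (vcons Nat 0 0 (vnil Nat))
inferred type:
  Vec Nat 2


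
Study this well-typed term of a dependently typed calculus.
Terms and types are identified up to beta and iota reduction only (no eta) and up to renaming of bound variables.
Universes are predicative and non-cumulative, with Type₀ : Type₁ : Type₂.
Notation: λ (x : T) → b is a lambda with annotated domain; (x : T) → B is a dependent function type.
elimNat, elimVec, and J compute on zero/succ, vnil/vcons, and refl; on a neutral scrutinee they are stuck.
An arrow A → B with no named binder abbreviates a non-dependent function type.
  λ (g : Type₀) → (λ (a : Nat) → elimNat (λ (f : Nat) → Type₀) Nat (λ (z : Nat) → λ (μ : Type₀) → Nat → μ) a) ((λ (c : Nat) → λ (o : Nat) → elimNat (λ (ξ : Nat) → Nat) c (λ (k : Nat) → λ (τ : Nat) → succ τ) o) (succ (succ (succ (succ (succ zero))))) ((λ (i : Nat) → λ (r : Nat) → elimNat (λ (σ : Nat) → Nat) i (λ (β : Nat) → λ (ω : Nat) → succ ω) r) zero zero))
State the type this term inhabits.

the term's type:
  Type₀ → Type₀


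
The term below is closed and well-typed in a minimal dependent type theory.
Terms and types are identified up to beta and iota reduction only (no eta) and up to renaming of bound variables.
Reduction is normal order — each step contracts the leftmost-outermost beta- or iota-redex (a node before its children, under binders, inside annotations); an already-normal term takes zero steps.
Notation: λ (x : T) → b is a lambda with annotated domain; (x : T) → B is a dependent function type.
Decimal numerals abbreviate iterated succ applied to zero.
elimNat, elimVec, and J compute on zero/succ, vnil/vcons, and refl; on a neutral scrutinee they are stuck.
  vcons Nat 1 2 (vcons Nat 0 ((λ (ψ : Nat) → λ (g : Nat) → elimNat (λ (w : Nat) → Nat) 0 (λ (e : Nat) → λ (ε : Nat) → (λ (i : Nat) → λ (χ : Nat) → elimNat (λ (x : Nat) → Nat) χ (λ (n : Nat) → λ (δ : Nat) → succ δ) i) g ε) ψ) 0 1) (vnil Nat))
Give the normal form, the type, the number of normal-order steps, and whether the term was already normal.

resulting normal form:
  vcons Nat 1 2 (vcons Nat 0 0 (vnil Nat))
type:
  Vec Nat 2
steps to reach normal form (normal order): 3
already normal: no
first redex: a beta-redex


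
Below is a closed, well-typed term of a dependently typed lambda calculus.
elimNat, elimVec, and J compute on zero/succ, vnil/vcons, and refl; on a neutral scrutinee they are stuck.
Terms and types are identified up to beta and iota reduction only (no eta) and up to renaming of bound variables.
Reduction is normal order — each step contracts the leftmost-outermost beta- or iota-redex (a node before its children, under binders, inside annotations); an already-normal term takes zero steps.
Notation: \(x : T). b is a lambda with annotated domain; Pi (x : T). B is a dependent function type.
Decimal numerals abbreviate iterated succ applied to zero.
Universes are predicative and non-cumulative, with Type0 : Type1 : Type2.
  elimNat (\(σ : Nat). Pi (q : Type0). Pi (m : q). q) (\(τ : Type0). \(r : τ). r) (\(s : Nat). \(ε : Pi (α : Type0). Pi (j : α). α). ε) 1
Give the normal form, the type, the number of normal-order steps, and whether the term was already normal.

normal form:
  \(σ : Type0). \(q : σ). q
the term's type:
  Pi (σ : Type0). Pi (q : σ). σ
reduction steps (normal order): 4
term was already normal: no
first contracted redex: an elimNat iota-redex


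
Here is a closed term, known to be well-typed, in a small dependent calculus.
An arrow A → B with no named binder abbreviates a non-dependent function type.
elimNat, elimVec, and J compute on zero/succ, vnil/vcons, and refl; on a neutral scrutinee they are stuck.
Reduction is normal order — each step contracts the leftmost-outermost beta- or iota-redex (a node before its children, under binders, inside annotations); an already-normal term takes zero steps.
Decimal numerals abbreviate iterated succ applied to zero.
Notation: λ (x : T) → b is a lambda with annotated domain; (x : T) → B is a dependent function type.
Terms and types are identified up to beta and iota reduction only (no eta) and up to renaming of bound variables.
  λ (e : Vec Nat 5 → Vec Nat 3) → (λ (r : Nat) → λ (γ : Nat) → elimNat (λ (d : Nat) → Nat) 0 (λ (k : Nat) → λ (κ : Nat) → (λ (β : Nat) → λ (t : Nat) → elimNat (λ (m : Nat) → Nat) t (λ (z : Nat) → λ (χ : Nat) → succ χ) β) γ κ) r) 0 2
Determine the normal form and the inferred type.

resulting normal form:
  λ (e : Vec Nat 5 → Vec Nat 3) → 0
type:
  (Vec Nat 5 → Vec Nat 3) → Nat


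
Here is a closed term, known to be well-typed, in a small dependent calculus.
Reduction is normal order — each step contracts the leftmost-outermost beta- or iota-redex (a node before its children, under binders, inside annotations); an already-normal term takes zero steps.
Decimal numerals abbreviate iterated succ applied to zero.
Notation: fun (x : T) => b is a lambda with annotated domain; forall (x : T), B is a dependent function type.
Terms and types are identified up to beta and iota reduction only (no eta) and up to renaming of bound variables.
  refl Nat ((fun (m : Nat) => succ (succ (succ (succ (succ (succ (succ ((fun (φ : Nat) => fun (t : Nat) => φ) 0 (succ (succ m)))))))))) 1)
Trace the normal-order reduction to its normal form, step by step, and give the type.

reduction (normal order):
  refl Nat ((fun (m : Nat) => succ (succ (succ (succ (succ (succ (succ ((fun (φ : Nat) => fun (t : Nat) => φ) 0 (succ (succ m)))))))))) 1)
  ~> refl Nat (succ (succ (succ (succ (succ (succ (succ ((fun (m : Nat) => fun (φ : Nat) => m) 0 3))))))))
  ~> refl Nat (succ (succ (succ (succ (succ (succ (succ ((fun (m : Nat) => 0) 3))))))))
  ~> refl Nat 7
type:
  Eq Nat 7 7


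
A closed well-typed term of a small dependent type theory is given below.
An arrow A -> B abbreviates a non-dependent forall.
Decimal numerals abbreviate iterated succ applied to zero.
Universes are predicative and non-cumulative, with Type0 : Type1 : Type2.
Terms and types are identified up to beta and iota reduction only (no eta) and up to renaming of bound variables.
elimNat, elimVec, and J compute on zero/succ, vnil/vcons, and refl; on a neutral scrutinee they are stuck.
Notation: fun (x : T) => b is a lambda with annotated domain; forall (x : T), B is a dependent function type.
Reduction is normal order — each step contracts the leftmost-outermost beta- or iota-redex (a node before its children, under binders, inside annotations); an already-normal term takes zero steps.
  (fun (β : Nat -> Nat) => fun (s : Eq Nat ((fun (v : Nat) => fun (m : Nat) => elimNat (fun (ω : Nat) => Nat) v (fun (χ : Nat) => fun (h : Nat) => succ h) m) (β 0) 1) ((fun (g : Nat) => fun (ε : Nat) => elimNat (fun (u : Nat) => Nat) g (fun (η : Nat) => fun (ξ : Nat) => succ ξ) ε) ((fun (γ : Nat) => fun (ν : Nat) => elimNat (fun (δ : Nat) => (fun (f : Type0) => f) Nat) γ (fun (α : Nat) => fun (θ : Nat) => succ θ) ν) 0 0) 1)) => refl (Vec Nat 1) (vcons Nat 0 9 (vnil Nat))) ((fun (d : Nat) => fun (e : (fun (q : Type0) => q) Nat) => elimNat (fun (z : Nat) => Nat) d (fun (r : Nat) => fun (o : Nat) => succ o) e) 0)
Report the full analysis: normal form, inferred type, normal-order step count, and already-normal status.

normal form:
  fun (β : Eq Nat 1 1) => refl (Vec Nat 1) (vcons Nat 0 9 (vnil Nat))
the term's type:
  Eq Nat 1 1 -> Eq (Vec Nat 1) (vcons Nat 0 9 (vnil Nat)) (vcons Nat 0 9 (vnil Nat))
reduction steps (normal order): 19
already normal: no
first contracted redex: a beta-redex


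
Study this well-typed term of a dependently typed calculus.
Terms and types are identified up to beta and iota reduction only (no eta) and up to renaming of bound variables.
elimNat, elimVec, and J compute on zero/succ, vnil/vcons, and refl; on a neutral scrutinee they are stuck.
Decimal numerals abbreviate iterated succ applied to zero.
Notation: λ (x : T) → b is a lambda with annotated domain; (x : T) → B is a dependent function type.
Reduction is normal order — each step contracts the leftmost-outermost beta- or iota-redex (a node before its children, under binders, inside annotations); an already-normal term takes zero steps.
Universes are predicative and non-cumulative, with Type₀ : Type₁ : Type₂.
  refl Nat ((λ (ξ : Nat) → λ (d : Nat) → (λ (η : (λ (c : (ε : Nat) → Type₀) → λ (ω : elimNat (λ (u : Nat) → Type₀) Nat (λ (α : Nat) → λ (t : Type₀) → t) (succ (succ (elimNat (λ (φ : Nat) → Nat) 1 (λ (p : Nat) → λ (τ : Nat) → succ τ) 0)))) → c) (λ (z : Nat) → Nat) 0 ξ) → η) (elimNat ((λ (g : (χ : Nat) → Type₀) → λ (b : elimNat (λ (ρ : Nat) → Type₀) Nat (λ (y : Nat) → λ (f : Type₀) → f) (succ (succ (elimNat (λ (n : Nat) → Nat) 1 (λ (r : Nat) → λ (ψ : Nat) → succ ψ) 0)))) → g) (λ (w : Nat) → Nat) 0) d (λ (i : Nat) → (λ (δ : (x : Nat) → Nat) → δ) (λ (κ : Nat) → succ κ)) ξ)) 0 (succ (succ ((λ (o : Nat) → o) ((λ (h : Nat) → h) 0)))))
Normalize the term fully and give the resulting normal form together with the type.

reduced normal form:
  refl Nat 2
the term's type:
  Eq Nat 2 2


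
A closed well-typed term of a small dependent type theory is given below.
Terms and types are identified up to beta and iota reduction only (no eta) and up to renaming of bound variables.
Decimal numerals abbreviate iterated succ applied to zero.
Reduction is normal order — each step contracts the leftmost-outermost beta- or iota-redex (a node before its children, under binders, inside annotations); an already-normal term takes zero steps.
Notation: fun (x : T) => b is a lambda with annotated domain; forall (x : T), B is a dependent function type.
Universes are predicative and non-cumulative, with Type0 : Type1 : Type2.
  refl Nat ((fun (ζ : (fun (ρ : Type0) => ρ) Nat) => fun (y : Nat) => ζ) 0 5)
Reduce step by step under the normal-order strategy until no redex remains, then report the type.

normal-order reduction:
  refl Nat ((fun (ζ : (fun (ρ : Type0) => ρ) Nat) => fun (y : Nat) => ζ) 0 5)
  ~> refl Nat ((fun (ζ : Nat) => 0) 5)
  ~> refl Nat 0
the term's type:
  Eq Nat 0 0


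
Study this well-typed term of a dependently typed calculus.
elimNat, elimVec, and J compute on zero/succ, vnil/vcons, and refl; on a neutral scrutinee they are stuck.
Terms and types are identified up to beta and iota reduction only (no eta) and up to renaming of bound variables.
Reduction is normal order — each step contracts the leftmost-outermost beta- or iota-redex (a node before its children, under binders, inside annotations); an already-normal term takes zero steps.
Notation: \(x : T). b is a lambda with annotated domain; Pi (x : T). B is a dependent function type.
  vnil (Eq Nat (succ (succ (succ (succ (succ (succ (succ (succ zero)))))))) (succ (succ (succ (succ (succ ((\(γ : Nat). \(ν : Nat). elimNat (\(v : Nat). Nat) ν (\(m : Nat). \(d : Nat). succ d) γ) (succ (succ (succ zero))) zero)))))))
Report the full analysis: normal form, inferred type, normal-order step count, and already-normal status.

resulting normal form:
  vnil (Eq Nat (succ (succ (succ (succ (succ (succ (succ (succ zero)))))))) (succ (succ (succ (succ (succ (succ (succ (succ zero)))))))))
inferred type:
  Vec (Eq Nat (succ (succ (succ (succ (succ (succ (succ (succ zero)))))))) (succ (succ (succ (succ (succ (succ (succ (succ zero))))))))) zero
steps to reach normal form (normal order): 12
already normal: no
first contracted redex: a beta-redex


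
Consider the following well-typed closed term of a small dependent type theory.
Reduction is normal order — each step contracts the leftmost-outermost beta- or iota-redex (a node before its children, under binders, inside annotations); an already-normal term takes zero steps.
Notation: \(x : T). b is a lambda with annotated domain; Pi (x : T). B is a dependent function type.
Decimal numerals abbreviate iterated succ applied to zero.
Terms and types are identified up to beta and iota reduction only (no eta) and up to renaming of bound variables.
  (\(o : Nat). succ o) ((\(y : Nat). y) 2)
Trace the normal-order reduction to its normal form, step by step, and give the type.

normal-order reduction sequence:
  (\(o : Nat). succ o) ((\(y : Nat). y) 2)
  ~> succ ((\(o : Nat). o) 2)
  ~> 3
inferred type:
  Nat


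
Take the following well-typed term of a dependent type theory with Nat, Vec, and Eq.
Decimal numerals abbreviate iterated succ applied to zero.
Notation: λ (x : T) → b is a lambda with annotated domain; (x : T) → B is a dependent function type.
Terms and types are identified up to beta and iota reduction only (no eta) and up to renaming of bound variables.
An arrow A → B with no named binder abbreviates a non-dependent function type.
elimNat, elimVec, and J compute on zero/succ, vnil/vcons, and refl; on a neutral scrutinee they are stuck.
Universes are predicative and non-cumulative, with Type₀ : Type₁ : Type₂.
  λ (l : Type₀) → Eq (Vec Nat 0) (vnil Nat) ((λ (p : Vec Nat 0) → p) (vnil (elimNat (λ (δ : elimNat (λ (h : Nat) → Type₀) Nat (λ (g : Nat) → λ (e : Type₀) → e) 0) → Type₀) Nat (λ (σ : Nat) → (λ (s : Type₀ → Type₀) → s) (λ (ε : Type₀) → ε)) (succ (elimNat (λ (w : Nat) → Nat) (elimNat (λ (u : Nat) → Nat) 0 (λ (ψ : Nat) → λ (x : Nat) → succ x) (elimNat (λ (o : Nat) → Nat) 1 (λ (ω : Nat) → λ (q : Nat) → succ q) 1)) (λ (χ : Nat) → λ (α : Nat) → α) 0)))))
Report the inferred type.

type:
  Type₀ → Type₀


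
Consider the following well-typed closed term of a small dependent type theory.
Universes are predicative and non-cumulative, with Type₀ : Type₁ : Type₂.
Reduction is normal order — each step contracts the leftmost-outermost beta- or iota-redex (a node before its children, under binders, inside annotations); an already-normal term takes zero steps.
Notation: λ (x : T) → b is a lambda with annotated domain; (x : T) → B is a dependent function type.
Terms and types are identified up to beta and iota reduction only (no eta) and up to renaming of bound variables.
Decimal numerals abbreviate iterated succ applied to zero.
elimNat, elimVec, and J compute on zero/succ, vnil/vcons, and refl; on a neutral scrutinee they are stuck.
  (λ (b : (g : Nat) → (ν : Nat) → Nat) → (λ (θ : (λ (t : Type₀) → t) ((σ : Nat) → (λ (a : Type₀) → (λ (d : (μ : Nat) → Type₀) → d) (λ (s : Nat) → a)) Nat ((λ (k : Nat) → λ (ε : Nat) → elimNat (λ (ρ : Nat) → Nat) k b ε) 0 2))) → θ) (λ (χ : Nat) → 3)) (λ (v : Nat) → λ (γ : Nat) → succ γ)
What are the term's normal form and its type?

reduced normal form:
  λ (b : Nat) → 3
the term's type:
  (b : Nat) → Nat


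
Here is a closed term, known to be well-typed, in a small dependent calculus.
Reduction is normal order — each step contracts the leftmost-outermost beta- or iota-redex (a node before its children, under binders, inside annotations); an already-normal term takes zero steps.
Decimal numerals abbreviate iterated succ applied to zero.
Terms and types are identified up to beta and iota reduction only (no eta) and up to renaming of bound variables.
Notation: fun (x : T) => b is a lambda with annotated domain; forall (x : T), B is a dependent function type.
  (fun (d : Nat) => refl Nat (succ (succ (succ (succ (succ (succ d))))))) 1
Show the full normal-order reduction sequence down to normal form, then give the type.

reduction (normal order):
  (fun (d : Nat) => refl Nat (succ (succ (succ (succ (succ (succ d))))))) 1
  ~> refl Nat 7
the term's type:
  Eq Nat 7 7


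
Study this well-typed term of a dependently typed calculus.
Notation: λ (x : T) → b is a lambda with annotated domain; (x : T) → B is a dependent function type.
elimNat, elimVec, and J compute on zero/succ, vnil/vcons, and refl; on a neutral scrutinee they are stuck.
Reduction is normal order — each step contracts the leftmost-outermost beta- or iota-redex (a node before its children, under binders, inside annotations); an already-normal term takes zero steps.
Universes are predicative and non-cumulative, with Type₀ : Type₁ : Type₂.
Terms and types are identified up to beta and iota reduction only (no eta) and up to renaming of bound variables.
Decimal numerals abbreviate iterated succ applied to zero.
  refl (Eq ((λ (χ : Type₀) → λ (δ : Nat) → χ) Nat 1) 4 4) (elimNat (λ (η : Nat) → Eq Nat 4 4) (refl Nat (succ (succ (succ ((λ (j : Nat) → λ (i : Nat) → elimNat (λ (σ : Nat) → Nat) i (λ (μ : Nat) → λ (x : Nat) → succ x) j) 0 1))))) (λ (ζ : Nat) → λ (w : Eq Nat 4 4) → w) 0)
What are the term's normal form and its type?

resulting normal form:
  refl (Eq Nat 4 4) (refl Nat 4)
the term's type:
  Eq (Eq Nat 4 4) (refl Nat 4) (refl Nat 4)
observation: contracting a beta-redex first, the term normalizes in 6 steps.


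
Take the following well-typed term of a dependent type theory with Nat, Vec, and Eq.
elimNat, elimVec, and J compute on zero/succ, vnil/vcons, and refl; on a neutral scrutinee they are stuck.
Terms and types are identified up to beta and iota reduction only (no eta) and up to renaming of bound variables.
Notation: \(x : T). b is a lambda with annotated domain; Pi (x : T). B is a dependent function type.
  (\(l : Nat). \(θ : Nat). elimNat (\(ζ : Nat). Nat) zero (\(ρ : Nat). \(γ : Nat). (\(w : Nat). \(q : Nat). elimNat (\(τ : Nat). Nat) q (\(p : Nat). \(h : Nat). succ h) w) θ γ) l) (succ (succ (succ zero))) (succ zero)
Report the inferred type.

the term's type:
  Nat


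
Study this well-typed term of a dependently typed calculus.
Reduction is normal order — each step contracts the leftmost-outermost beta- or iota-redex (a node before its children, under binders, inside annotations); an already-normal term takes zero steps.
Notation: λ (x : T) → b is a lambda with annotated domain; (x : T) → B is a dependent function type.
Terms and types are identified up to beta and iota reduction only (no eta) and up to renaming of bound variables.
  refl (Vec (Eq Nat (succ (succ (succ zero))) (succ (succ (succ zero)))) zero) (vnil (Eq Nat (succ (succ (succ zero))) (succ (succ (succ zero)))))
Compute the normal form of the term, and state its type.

resulting normal form:
  refl (Vec (Eq Nat (succ (succ (succ zero))) (succ (succ (succ zero)))) zero) (vnil (Eq Nat (succ (succ (succ zero))) (succ (succ (succ zero)))))
the term's type:
  Eq (Vec (Eq Nat (succ (succ (succ zero))) (succ (succ (succ zero)))) zero) (vnil (Eq Nat (succ (succ (succ zero))) (succ (succ (succ zero))))) (vnil (Eq Nat (succ (succ (succ zero))) (succ (succ (succ zero)))))
observation: no redex remains anywhere in the term; it is its own normal form.


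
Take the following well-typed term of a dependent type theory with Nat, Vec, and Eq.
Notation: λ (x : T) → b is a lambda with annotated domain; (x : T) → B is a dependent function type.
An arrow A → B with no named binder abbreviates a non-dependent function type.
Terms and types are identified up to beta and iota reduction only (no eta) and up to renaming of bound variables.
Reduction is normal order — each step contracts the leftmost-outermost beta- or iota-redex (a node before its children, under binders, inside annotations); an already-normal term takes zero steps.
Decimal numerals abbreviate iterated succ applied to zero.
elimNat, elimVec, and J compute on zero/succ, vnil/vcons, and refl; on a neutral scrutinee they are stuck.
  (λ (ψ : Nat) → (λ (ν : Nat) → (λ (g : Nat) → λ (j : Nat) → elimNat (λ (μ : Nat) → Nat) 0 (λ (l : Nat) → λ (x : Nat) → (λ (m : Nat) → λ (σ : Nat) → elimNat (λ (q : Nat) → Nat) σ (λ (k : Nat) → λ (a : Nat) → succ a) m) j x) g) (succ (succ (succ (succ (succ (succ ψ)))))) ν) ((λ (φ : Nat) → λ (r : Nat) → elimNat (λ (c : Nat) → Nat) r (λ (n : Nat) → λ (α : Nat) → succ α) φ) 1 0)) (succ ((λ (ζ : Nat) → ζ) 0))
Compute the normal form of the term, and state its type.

normal form:
  7
the term's type:
  Nat


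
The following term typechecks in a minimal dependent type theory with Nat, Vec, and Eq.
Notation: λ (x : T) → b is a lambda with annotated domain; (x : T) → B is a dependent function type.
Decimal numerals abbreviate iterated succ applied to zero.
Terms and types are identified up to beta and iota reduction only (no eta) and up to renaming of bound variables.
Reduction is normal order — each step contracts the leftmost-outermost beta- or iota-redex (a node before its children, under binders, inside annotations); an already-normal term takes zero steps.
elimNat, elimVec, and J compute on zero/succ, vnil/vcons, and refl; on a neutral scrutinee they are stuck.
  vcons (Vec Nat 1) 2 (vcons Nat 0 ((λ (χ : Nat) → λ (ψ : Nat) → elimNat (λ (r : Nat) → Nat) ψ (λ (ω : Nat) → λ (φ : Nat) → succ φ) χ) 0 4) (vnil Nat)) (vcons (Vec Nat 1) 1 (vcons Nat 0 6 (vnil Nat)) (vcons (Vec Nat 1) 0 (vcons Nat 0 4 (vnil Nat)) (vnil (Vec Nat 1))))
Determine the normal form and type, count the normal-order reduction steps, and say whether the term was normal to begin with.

normal form:
  vcons (Vec Nat 1) 2 (vcons Nat 0 4 (vnil Nat)) (vcons (Vec Nat 1) 1 (vcons Nat 0 6 (vnil Nat)) (vcons (Vec Nat 1) 0 (vcons Nat 0 4 (vnil Nat)) (vnil (Vec Nat 1))))
type:
  Vec (Vec Nat 1) 3
steps to reach normal form (normal order): 3
already normal: no
first contracted redex: a beta-redex


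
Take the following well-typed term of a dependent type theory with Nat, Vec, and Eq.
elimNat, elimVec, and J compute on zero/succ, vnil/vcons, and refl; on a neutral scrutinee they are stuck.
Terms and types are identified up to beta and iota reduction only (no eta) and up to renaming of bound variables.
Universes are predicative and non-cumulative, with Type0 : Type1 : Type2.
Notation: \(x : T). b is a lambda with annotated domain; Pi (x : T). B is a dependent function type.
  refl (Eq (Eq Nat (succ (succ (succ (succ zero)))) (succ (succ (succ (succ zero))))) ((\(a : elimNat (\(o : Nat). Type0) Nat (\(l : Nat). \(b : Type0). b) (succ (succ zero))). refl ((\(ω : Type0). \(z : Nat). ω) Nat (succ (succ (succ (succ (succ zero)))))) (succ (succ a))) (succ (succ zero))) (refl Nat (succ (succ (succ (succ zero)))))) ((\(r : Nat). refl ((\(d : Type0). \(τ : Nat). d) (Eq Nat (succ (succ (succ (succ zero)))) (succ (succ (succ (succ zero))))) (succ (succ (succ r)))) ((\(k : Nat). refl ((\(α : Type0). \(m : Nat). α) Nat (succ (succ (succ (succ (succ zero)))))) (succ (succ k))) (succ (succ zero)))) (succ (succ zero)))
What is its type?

type:
  Eq (Eq (Eq Nat (succ (succ (succ (succ zero)))) (succ (succ (succ (succ zero))))) (refl Nat (succ (succ (succ (succ zero))))) (refl Nat (succ (succ (succ (succ zero)))))) (refl (Eq Nat (succ (succ (succ (succ zero)))) (succ (succ (succ (succ zero))))) (refl Nat (succ (succ (succ (succ zero)))))) (refl (Eq Nat (succ (succ (succ (succ zero)))) (succ (succ (succ (succ zero))))) (refl Nat (succ (succ (succ (succ zero))))))


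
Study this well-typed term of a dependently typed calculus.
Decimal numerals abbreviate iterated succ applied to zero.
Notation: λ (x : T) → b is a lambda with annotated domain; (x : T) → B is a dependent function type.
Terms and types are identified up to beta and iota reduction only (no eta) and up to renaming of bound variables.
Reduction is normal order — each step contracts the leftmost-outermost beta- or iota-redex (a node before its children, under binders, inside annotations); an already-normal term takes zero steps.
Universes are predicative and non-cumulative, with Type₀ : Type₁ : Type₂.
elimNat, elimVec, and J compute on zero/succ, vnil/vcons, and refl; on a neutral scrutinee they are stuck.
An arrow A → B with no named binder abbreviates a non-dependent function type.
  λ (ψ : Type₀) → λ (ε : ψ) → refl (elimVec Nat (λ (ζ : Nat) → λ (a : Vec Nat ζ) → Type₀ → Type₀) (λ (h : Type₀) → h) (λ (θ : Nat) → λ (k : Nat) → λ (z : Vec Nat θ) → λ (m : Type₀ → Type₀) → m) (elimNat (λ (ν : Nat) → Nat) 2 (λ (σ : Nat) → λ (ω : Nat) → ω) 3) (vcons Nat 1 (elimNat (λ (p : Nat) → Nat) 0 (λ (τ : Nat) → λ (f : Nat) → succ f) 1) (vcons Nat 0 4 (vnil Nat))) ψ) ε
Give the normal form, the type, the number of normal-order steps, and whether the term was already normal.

normal form:
  λ (ψ : Type₀) → λ (ε : ψ) → refl ψ ε
type:
  (ψ : Type₀) → (ε : ψ) → Eq ψ ε ε
steps to reach normal form (normal order): 12
term was already normal: no
first redex: an elimVec iota-redex


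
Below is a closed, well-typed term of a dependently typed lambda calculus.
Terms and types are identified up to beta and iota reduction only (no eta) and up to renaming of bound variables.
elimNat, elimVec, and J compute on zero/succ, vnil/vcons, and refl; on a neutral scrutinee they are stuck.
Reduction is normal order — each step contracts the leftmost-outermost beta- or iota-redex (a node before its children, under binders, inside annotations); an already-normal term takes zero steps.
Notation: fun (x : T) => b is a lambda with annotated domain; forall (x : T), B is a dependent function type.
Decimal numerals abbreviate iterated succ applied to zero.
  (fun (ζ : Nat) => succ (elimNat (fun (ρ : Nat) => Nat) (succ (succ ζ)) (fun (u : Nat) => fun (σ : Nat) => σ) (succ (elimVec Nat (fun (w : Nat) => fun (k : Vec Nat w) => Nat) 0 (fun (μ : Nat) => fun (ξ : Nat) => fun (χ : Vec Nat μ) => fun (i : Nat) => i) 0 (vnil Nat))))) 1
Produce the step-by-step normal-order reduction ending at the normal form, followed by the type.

reduction (normal order):
  (fun (ζ : Nat) => succ (elimNat (fun (ρ : Nat) => Nat) (succ (succ ζ)) (fun (u : Nat) => fun (σ : Nat) => σ) (succ (elimVec Nat (fun (w : Nat) => fun (k : Vec Nat w) => Nat) 0 (fun (μ : Nat) => fun (ξ : Nat) => fun (χ : Vec Nat μ) => fun (i : Nat) => i) 0 (vnil Nat))))) 1
  ~> succ (elimNat (fun (ζ : Nat) => Nat) 3 (fun (ρ : Nat) => fun (u : Nat) => u) (succ (elimVec Nat (fun (σ : Nat) => fun (w : Vec Nat σ) => Nat) 0 (fun (k : Nat) => fun (μ : Nat) => fun (ξ : Vec Nat k) => fun (χ : Nat) => χ) 0 (vnil Nat))))
  ~> succ ((fun (ζ : Nat) => fun (ρ : Nat) => ρ) (elimVec Nat (fun (u : Nat) => fun (σ : Vec Nat u) => Nat) 0 (fun (w : Nat) => fun (k : Nat) => fun (μ : Vec Nat w) => fun (ξ : Nat) => ξ) 0 (vnil Nat)) (elimNat (fun (χ : Nat) => Nat) 3 (fun (i : Nat) => fun (β : Nat) => β) (elimVec Nat (fun (m : Nat) => fun (θ : Vec Nat m) => Nat) 0 (fun (τ : Nat) => fun (a : Nat) => fun (j : Vec Nat τ) => fun (q : Nat) => q) 0 (vnil Nat))))
  ~> succ ((fun (ζ : Nat) => ζ) (elimNat (fun (ρ : Nat) => Nat) 3 (fun (u : Nat) => fun (σ : Nat) => σ) (elimVec Nat (fun (w : Nat) => fun (k : Vec Nat w) => Nat) 0 (fun (μ : Nat) => fun (ξ : Nat) => fun (χ : Vec Nat μ) => fun (i : Nat) => i) 0 (vnil Nat))))
  ~> succ (elimNat (fun (ζ : Nat) => Nat) 3 (fun (ρ : Nat) => fun (u : Nat) => u) (elimVec Nat (fun (σ : Nat) => fun (w : Vec Nat σ) => Nat) 0 (fun (k : Nat) => fun (μ : Nat) => fun (ξ : Vec Nat k) => fun (χ : Nat) => χ) 0 (vnil Nat)))
  ~> succ (elimNat (fun (ζ : Nat) => Nat) 3 (fun (ρ : Nat) => fun (u : Nat) => u) 0)
  ~> 4
inferred type:
  Nat


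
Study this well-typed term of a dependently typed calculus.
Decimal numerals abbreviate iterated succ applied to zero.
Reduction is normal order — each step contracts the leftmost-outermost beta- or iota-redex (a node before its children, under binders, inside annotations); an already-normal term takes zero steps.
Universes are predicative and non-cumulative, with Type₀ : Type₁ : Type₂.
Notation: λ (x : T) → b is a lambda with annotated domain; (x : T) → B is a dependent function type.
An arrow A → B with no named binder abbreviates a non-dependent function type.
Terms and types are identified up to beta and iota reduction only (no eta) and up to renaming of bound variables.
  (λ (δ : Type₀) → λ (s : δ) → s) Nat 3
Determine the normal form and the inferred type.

resulting normal form:
  3
type:
  Nat
observation: the leftmost-outermost redex is a beta-redex, and normalization takes 2 steps.
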